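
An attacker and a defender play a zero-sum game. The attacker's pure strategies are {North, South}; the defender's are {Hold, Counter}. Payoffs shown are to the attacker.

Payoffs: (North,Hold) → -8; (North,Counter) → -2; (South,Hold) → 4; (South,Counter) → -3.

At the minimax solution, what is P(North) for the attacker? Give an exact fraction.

Row minima: North → -8, South → -3; maximin = -3.
Column maxima: Hold → 4, Counter → -2; minimax = -2.
-3 ≠ -2, so there is no saddle point; optimal play is mixed.
Let the attacker play North with probability p. Expected payoff against Hold: (-8)p + 4(1−p) = −12p + 4; against Counter: (-2)p + (-3)(1−p) = p − 3.
Setting these equal: −12p + 4 = p − 3 ⇒ −13p = -7 ⇒ p = 7/13, and the value is (-12)·(7/13) + 4 = -32/13.
For the defender: with q = P(Hold), equating North's and South's payoffs gives −6q − 2 = 7q − 3 ⇒ q = 1/13.

7/13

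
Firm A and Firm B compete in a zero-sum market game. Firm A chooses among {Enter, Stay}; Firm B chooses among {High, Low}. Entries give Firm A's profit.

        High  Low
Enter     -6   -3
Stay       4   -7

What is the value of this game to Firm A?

-27/7

Row minima: Enter → -6, Stay → -7; maximin = -6.
Column maxima: High → 4, Low → -3; minimax = -3.
-6 ≠ -3, so there is no saddle point; optimal play is mixed.
Let Firm A play Enter with probability p. Expected payoff against High: (-6)p + 4(1−p) = −10p + 4; against Low: (-3)p + (-7)(1−p) = 4p − 7.
Setting these equal: −10p + 4 = 4p − 7 ⇒ −14p = -11 ⇒ p = 11/14, and the value is (-10)·(11/14) + 4 = -27/7.
For Firm B: with q = P(High), equating Enter's and Stay's payoffs gives −3q − 3 = 11q − 7 ⇒ q = 2/7.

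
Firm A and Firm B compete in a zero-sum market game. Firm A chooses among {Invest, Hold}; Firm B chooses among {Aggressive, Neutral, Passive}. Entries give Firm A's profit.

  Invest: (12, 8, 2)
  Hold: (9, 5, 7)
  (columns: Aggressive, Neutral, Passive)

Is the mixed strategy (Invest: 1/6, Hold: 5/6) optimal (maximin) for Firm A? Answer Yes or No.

Against Aggressive this mix gives (1/6)·12 + (5/6)·9 = 19/2.
Against Neutral this mix gives (1/6)·8 + (5/6)·5 = 11/2.
Against Passive this mix gives (1/6)·2 + (5/6)·7 = 37/6.
Firm B will play Neutral, holding Firm A to 11/2. Shifting weight toward the row that does better against Neutral would raise this floor (the equalizing mix achieves 23/4 against both Neutral and Passive), so the proposed strategy is not optimal.

No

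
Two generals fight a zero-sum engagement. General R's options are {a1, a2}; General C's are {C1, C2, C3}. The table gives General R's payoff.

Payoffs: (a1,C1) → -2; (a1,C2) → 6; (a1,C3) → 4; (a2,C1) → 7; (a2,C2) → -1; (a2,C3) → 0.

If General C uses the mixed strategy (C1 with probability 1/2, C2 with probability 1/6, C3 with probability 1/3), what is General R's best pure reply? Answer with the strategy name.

Expected payoff of a1: (1/2)·(-2) + (1/6)·6 + (1/3)·4 = 4/3.
Expected payoff of a2: (1/2)·7 + (1/6)·(-1) + (1/3)·0 = 10/3.
The largest is 10/3, so General R's best response is a2.

a2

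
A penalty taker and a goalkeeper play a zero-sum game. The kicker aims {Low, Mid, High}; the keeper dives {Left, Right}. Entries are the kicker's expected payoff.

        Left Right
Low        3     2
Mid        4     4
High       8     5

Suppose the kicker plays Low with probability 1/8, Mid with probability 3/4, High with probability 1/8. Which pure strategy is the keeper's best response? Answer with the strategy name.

If the keeper plays Left, the kicker's expected payoff is (1/8)·3 + (3/4)·4 + (1/8)·8 = 35/8.
If the keeper plays Right, the kicker's expected payoff is (1/8)·2 + (3/4)·4 + (1/8)·5 = 31/8.
The keeper minimizes the kicker's payoff; the smallest is 31/8, so the best response is Right.

Right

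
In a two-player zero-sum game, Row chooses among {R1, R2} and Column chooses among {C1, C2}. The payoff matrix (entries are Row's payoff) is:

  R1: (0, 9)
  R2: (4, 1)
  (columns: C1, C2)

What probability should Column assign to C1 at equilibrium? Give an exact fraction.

Row minima: R1 → 0, R2 → 1; maximin = 1.
Column maxima: C1 → 4, C2 → 9; minimax = 4.
1 ≠ 4, so there is no saddle point; optimal play is mixed.
Let Row play R1 with probability p. Expected payoff against C1: 0p + 4(1−p) = −4p + 4; against C2: 9p + 1(1−p) = 8p + 1.
Setting these equal: −4p + 4 = 8p + 1 ⇒ −12p = -3 ⇒ p = 1/4, and the value is (-4)·(1/4) + 4 = 3.
For Column: with q = P(C1), equating R1's and R2's payoffs gives −9q + 9 = 3q + 1 ⇒ q = 2/3.

2/3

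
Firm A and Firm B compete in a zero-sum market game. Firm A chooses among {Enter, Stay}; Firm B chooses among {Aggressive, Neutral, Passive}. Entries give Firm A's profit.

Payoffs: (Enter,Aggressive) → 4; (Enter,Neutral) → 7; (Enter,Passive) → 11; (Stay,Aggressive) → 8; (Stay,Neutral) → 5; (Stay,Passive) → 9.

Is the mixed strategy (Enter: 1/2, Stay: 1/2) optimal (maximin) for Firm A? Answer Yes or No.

Against Aggressive this mix gives (1/2)·4 + (1/2)·8 = 6.
Against Neutral this mix gives (1/2)·7 + (1/2)·5 = 6.
Against Passive this mix gives (1/2)·11 + (1/2)·9 = 10.
All of Firm B's active replies (Aggressive, Neutral) yield 6, and no column does worse for Firm A. The mix makes Firm B indifferent and guarantees 6, so it is optimal.

Yes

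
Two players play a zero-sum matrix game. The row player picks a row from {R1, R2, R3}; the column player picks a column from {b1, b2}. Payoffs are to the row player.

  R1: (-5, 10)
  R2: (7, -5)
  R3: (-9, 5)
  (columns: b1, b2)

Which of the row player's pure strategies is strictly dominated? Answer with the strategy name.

R1 gives a strictly higher payoff than R3 against every column: -5 > -9, 10 > 5.
So R3 is strictly dominated and the row player never plays it.

R3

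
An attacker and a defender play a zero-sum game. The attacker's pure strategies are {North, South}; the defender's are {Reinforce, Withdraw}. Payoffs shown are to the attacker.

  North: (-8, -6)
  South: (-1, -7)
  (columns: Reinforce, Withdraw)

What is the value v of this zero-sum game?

Row minima: North → -8, South → -7; maximin = -7.
Column maxima: Reinforce → -1, Withdraw → -6; minimax = -6.
-7 ≠ -6, so there is no saddle point; optimal play is mixed.
Let the attacker play North with probability p. Expected payoff against Reinforce: (-8)p + (-1)(1−p) = −7p − 1; against Withdraw: (-6)p + (-7)(1−p) = p − 7.
Setting these equal: −7p − 1 = p − 7 ⇒ −8p = -6 ⇒ p = 3/4, and the value is (-7)·(3/4) − 1 = -25/4.
For the defender: with q = P(Reinforce), equating North's and South's payoffs gives −2q − 6 = 6q − 7 ⇒ q = 1/8.

-25/4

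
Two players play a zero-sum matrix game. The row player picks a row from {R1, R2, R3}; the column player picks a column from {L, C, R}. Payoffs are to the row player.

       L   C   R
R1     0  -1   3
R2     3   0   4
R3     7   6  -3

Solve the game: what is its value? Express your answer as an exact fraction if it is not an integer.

Row minima: R1 → -1, R2 → 0, R3 → -3; maximin = 0.
Column maxima: L → 7, C → 6, R → 4; minimax = 4.
0 ≠ 4, so there is no saddle point; optimal play is mixed.
R1 is strictly dominated by R2, so the row player never plays it.
L is strictly dominated by C (it gives the row player strictly more in every row), so the column player never plays it.
On the remaining 2×2 (R2, R3 vs C, R):
Let the row player play R2 with probability p. Expected payoff against C: 0p + 6(1−p) = −6p + 6; against R: 4p + (-3)(1−p) = 7p − 3.
Setting these equal: −6p + 6 = 7p − 3 ⇒ −13p = -9 ⇒ p = 9/13, and the value is (-6)·(9/13) + 6 = 24/13.
For the column player: with q = P(C), equating R2's and R3's payoffs gives −4q + 4 = 9q − 3 ⇒ q = 7/13.

24/13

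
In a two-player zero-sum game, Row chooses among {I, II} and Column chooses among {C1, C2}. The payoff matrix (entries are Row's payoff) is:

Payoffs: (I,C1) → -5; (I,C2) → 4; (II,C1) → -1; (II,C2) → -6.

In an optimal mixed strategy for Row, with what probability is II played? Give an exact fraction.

9/14

Row minima: I → -5, II → -6; maximin = -5.
Column maxima: C1 → -1, C2 → 4; minimax = -1.
-5 ≠ -1, so there is no saddle point; optimal play is mixed.
Let Row play I with probability p. Expected payoff against C1: (-5)p + (-1)(1−p) = −4p − 1; against C2: 4p + (-6)(1−p) = 10p − 6.
Setting these equal: −4p − 1 = 10p − 6 ⇒ −14p = -5 ⇒ p = 5/14, and the value is (-4)·(5/14) − 1 = -17/7.
For Column: with q = P(C1), equating I's and II's payoffs gives −9q + 4 = 5q − 6 ⇒ q = 5/7.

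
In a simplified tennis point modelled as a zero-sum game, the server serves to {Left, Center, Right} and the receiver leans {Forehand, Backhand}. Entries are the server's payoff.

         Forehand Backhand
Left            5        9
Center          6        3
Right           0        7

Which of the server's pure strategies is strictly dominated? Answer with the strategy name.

Right

Left gives a strictly higher payoff than Right against every column: 5 > 0, 9 > 7.
So Right is strictly dominated and the server never plays it.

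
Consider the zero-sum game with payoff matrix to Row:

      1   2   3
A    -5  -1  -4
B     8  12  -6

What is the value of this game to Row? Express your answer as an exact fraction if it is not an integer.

Row minima: A → -5, B → -6; maximin = -5.
Column maxima: 1 → 8, 2 → 12, 3 → -4; minimax = -4.
-5 ≠ -4, so there is no saddle point; optimal play is mixed.
2 is strictly dominated by 1 (it gives Row strictly more in every row), so Column never plays it.
On the remaining 2×2 (A, B vs 1, 3):
Let Row play A with probability p. Expected payoff against 1: (-5)p + 8(1−p) = −13p + 8; against 3: (-4)p + (-6)(1−p) = 2p − 6.
Setting these equal: −13p + 8 = 2p − 6 ⇒ −15p = -14 ⇒ p = 14/15, and the value is (-13)·(14/15) + 8 = -62/15.
For Column: with q = P(1), equating A's and B's payoffs gives −q − 4 = 14q − 6 ⇒ q = 2/15.

-62/15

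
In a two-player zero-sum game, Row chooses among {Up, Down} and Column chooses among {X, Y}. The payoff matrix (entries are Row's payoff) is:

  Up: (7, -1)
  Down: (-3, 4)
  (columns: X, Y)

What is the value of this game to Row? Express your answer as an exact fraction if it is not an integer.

5/3

Row minima: Up → -1, Down → -3; maximin = -1.
Column maxima: X → 7, Y → 4; minimax = 4.
-1 ≠ 4, so there is no saddle point; optimal play is mixed.
Let Row play Up with probability p. Expected payoff against X: 7p + (-3)(1−p) = 10p − 3; against Y: (-1)p + 4(1−p) = −5p + 4.
Setting these equal: 10p − 3 = −5p + 4 ⇒ 15p = 7 ⇒ p = 7/15, and the value is (10)·(7/15) − 3 = 5/3.
For Column: with q = P(X), equating Up's and Down's payoffs gives 8q − 1 = −7q + 4 ⇒ q = 1/3.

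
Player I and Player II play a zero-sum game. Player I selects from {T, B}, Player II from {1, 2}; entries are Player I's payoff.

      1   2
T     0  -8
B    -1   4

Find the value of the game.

Row minima: T → -8, B → -1; maximin = -1.
Column maxima: 1 → 0, 2 → 4; minimax = 0.
-1 ≠ 0, so there is no saddle point; optimal play is mixed.
Let Player I play T with probability p. Expected payoff against 1: 0p + (-1)(1−p) = p − 1; against 2: (-8)p + 4(1−p) = −12p + 4.
Setting these equal: p − 1 = −12p + 4 ⇒ 13p = 5 ⇒ p = 5/13, and the value is (1)·(5/13) − 1 = -8/13.
For Player II: with q = P(1), equating T's and B's payoffs gives 8q − 8 = −5q + 4 ⇒ q = 12/13.

-8/13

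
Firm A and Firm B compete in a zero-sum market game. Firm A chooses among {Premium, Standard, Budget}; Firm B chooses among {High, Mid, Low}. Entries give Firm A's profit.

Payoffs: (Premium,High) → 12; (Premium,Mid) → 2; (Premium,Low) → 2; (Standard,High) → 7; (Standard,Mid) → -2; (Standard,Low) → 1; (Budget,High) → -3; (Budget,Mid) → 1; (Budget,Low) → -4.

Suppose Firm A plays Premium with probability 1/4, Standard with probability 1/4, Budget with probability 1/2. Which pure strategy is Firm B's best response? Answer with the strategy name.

Low

If Firm B plays High, Firm A's expected payoff is (1/4)·12 + (1/4)·7 + (1/2)·(-3) = 13/4.
If Firm B plays Mid, Firm A's expected payoff is (1/4)·2 + (1/4)·(-2) + (1/2)·1 = 1/2.
If Firm B plays Low, Firm A's expected payoff is (1/4)·2 + (1/4)·1 + (1/2)·(-4) = -5/4.
Firm B minimizes Firm A's payoff; the smallest is -5/4, so the best response is Low.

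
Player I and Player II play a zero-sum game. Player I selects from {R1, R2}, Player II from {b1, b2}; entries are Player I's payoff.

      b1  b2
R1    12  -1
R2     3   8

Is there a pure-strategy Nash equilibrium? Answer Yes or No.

Row minima: R1 → -1, R2 → 3; maximin = 3.
Column maxima: b1 → 12, b2 → 8; minimax = 8.
3 ≠ 8, so no pure-strategy equilibrium exists.

No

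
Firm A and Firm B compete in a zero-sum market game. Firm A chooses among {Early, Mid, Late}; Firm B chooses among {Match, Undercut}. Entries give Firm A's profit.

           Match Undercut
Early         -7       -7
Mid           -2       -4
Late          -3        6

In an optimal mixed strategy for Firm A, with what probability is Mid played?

Row minima: Early → -7, Mid → -4, Late → -3; maximin = -3.
Column maxima: Match → -2, Undercut → 6; minimax = -2.
-3 ≠ -2, so there is no saddle point; optimal play is mixed.
Early is strictly dominated by Mid, so Firm A never plays it.
On the remaining 2×2 (Mid, Late vs Match, Undercut):
Let Firm A play Mid with probability p. Expected payoff against Match: (-2)p + (-3)(1−p) = p − 3; against Undercut: (-4)p + 6(1−p) = −10p + 6.
Setting these equal: p − 3 = −10p + 6 ⇒ 11p = 9 ⇒ p = 9/11, and the value is (1)·(9/11) − 3 = -24/11.
For Firm B: with q = P(Match), equating Mid's and Late's payoffs gives 2q − 4 = −9q + 6 ⇒ q = 10/11.

9/11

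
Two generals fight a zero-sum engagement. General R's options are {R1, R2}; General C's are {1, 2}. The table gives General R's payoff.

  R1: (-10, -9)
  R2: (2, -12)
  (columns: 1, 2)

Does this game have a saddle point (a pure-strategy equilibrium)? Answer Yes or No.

Row minima: R1 → -10, R2 → -12; maximin = -10.
Column maxima: 1 → 2, 2 → -9; minimax = -9.
-10 ≠ -9, so no pure-strategy equilibrium exists.

No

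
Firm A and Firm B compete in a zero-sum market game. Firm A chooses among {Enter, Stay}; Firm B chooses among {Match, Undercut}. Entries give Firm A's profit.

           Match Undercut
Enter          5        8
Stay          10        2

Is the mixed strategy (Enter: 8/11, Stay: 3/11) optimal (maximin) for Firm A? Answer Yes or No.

Yes

Against Match this mix gives (8/11)·5 + (3/11)·10 = 70/11.
Against Undercut this mix gives (8/11)·8 + (3/11)·2 = 70/11.
All of Firm B's active replies (Match, Undercut) yield 70/11, and no column does worse for Firm A. The mix makes Firm B indifferent and guarantees 70/11, so it is optimal.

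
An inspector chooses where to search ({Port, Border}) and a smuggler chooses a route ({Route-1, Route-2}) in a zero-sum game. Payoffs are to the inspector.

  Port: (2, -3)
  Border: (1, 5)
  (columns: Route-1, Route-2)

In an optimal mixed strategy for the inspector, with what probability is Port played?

4/9

Row minima: Port → -3, Border → 1; maximin = 1.
Column maxima: Route-1 → 2, Route-2 → 5; minimax = 2.
1 ≠ 2, so there is no saddle point; optimal play is mixed.
Let the inspector play Port with probability p. Expected payoff against Route-1: 2p + 1(1−p) = p + 1; against Route-2: (-3)p + 5(1−p) = −8p + 5.
Setting these equal: p + 1 = −8p + 5 ⇒ 9p = 4 ⇒ p = 4/9, and the value is (1)·(4/9) + 1 = 13/9.
For the smuggler: with q = P(Route-1), equating Port's and Border's payoffs gives 5q − 3 = −4q + 5 ⇒ q = 8/9.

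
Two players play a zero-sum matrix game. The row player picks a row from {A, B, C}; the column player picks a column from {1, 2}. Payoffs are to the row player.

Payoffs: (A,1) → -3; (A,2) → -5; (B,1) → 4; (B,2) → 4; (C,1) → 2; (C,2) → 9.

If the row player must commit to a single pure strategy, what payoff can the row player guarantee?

Row minima: A → -5, B → 4, C → 2.
The best of these is 4.

4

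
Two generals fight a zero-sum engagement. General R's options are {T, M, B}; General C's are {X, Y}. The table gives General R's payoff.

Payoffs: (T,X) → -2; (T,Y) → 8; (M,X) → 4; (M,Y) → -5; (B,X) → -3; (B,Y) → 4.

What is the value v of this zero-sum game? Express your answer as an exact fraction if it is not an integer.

22/19

Row minima: T → -2, M → -5, B → -3; maximin = -2.
Column maxima: X → 4, Y → 8; minimax = 4.
-2 ≠ 4, so there is no saddle point; optimal play is mixed.
B is strictly dominated by T, so General R never plays it.
On the remaining 2×2 (T, M vs X, Y):
Let General R play T with probability p. Expected payoff against X: (-2)p + 4(1−p) = −6p + 4; against Y: 8p + (-5)(1−p) = 13p − 5.
Setting these equal: −6p + 4 = 13p − 5 ⇒ −19p = -9 ⇒ p = 9/19, and the value is (-6)·(9/19) + 4 = 22/19.
For General C: with q = P(X), equating T's and M's payoffs gives −10q + 8 = 9q − 5 ⇒ q = 13/19.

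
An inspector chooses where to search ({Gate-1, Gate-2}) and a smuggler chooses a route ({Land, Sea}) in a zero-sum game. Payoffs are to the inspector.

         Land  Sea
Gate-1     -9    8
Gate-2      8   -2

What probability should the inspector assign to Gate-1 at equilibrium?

Row minima: Gate-1 → -9, Gate-2 → -2; maximin = -2.
Column maxima: Land → 8, Sea → 8; minimax = 8.
-2 ≠ 8, so there is no saddle point; optimal play is mixed.
Let the inspector play Gate-1 with probability p. Expected payoff against Land: (-9)p + 8(1−p) = −17p + 8; against Sea: 8p + (-2)(1−p) = 10p − 2.
Setting these equal: −17p + 8 = 10p − 2 ⇒ −27p = -10 ⇒ p = 10/27, and the value is (-17)·(10/27) + 8 = 46/27.
For the smuggler: with q = P(Land), equating Gate-1's and Gate-2's payoffs gives −17q + 8 = 10q − 2 ⇒ q = 10/27.

10/27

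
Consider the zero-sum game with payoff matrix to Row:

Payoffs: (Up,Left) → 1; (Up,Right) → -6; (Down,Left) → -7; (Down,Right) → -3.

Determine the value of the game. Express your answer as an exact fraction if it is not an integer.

Row minima: Up → -6, Down → -7; maximin = -6.
Column maxima: Left → 1, Right → -3; minimax = -3.
-6 ≠ -3, so there is no saddle point; optimal play is mixed.
Let Row play Up with probability p. Expected payoff against Left: 1p + (-7)(1−p) = 8p − 7; against Right: (-6)p + (-3)(1−p) = −3p − 3.
Setting these equal: 8p − 7 = −3p − 3 ⇒ 11p = 4 ⇒ p = 4/11, and the value is (8)·(4/11) − 7 = -45/11.
For Column: with q = P(Left), equating Up's and Down's payoffs gives 7q − 6 = −4q − 3 ⇒ q = 3/11.

-45/11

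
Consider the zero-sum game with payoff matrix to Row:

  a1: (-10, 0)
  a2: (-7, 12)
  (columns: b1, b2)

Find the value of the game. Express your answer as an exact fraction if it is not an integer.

-7

Row minima: a1 → -10, a2 → -7; maximin = -7.
Column maxima: b1 → -7, b2 → 12; minimax = -7.
Since maximin = minimax = -7, there is a saddle point and the value is -7.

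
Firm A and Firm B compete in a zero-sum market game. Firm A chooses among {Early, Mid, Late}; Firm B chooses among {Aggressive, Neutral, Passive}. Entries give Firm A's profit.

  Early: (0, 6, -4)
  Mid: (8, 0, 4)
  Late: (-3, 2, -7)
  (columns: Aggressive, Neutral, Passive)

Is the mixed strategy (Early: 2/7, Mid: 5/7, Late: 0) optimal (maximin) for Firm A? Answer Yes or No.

Against Aggressive this mix gives (2/7)·0 + (5/7)·8 = 40/7.
Against Neutral this mix gives (2/7)·6 + (5/7)·0 = 12/7.
Against Passive this mix gives (2/7)·(-4) + (5/7)·4 = 12/7.
All of Firm B's active replies (Neutral, Passive) yield 12/7, and no column does worse for Firm A. The mix makes Firm B indifferent and guarantees 12/7, so it is optimal.

Yes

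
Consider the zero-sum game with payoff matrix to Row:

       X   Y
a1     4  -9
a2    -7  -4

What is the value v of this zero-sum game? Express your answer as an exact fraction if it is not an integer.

Row minima: a1 → -9, a2 → -7; maximin = -7.
Column maxima: X → 4, Y → -4; minimax = -4.
-7 ≠ -4, so there is no saddle point; optimal play is mixed.
Let Row play a1 with probability p. Expected payoff against X: 4p + (-7)(1−p) = 11p − 7; against Y: (-9)p + (-4)(1−p) = −5p − 4.
Setting these equal: 11p − 7 = −5p − 4 ⇒ 16p = 3 ⇒ p = 3/16, and the value is (11)·(3/16) − 7 = -79/16.
For Column: with q = P(X), equating a1's and a2's payoffs gives 13q − 9 = −3q − 4 ⇒ q = 5/16.

-79/16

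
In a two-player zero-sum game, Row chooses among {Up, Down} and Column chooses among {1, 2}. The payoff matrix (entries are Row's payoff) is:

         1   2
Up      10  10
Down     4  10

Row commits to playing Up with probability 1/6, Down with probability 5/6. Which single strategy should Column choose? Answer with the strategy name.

If Column plays 1, Row's expected payoff is (1/6)·10 + (5/6)·4 = 5.
If Column plays 2, Row's expected payoff is (1/6)·10 + (5/6)·10 = 10.
Column minimizes Row's payoff; the smallest is 5, so the best response is 1.

1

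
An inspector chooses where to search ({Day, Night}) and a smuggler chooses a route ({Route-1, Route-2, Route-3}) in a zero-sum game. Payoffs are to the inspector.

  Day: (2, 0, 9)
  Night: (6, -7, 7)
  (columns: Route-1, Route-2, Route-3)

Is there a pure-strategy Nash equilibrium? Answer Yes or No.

Yes

Row minima: Day → 0, Night → -7; maximin = 0.
Column maxima: Route-1 → 6, Route-2 → 0, Route-3 → 9; minimax = 0.
maximin = minimax = 0, so a saddle point exists.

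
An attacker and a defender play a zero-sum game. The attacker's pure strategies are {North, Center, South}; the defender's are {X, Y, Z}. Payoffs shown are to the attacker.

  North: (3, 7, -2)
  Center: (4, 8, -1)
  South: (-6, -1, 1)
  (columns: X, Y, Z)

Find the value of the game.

-1/6

Row minima: North → -2, Center → -1, South → -6; maximin = -1.
Column maxima: X → 4, Y → 8, Z → 1; minimax = 1.
-1 ≠ 1, so there is no saddle point; optimal play is mixed.
North is strictly dominated by Center, so the attacker never plays it.
Y is strictly dominated by X (it gives the attacker strictly more in every row), so the defender never plays it.
On the remaining 2×2 (Center, South vs X, Z):
Let the attacker play Center with probability p. Expected payoff against X: 4p + (-6)(1−p) = 10p − 6; against Z: (-1)p + 1(1−p) = −2p + 1.
Setting these equal: 10p − 6 = −2p + 1 ⇒ 12p = 7 ⇒ p = 7/12, and the value is (10)·(7/12) − 6 = -1/6.
For the defender: with q = P(X), equating Center's and South's payoffs gives 5q − 1 = −7q + 1 ⇒ q = 1/6.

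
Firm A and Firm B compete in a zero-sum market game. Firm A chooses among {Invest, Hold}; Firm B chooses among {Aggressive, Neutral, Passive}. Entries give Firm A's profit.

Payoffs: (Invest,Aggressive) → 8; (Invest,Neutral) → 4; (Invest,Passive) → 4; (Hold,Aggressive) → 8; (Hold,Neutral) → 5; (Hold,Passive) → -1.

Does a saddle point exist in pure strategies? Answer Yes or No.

Row minima: Invest → 4, Hold → -1; maximin = 4.
Column maxima: Aggressive → 8, Neutral → 5, Passive → 4; minimax = 4.
maximin = minimax = 4, so a saddle point exists.

Yes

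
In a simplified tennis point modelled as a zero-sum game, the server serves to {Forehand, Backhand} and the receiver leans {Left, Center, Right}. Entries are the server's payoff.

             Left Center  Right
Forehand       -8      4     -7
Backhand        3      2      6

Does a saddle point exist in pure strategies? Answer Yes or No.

Row minima: Forehand → -8, Backhand → 2; maximin = 2.
Column maxima: Left → 3, Center → 4, Right → 6; minimax = 3.
2 ≠ 3, so no pure-strategy equilibrium exists.

No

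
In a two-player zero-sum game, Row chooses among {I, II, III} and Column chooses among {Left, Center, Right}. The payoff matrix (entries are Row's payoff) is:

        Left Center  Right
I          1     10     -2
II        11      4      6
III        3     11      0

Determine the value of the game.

Row minima: I → -2, II → 4, III → 0; maximin = 4.
Column maxima: Left → 11, Center → 11, Right → 6; minimax = 6.
4 ≠ 6, so there is no saddle point; optimal play is mixed.
I is strictly dominated by III, so Row never plays it.
Left is strictly dominated by Right (it gives Row strictly more in every row), so Column never plays it.
On the remaining 2×2 (II, III vs Center, Right):
Let Row play II with probability p. Expected payoff against Center: 4p + 11(1−p) = −7p + 11; against Right: 6p + 0(1−p) = 6p.
Setting these equal: −7p + 11 = 6p ⇒ −13p = -11 ⇒ p = 11/13, and the value is (-7)·(11/13) + 11 = 66/13.
For Column: with q = P(Center), equating II's and III's payoffs gives −2q + 6 = 11q ⇒ q = 6/13.

66/13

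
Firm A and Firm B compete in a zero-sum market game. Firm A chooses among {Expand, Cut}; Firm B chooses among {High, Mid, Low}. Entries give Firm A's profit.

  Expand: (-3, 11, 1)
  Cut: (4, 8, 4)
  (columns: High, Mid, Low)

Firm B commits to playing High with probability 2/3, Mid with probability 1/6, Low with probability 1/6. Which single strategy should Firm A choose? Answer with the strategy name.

Expected payoff of Expand: (2/3)·(-3) + (1/6)·11 + (1/6)·1 = 0.
Expected payoff of Cut: (2/3)·4 + (1/6)·8 + (1/6)·4 = 14/3.
The largest is 14/3, so Firm A's best response is Cut.

Cut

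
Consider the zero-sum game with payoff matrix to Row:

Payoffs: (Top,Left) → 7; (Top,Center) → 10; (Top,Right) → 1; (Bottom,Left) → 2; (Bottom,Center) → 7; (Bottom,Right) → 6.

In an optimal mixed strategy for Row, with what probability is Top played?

2/5

Row minima: Top → 1, Bottom → 2; maximin = 2.
Column maxima: Left → 7, Center → 10, Right → 6; minimax = 6.
2 ≠ 6, so there is no saddle point; optimal play is mixed.
Center is strictly dominated by Left (it gives Row strictly more in every row), so Column never plays it.
On the remaining 2×2 (Top, Bottom vs Left, Right):
Let Row play Top with probability p. Expected payoff against Left: 7p + 2(1−p) = 5p + 2; against Right: 1p + 6(1−p) = −5p + 6.
Setting these equal: 5p + 2 = −5p + 6 ⇒ 10p = 4 ⇒ p = 2/5, and the value is (5)·(2/5) + 2 = 4.
For Column: with q = P(Left), equating Top's and Bottom's payoffs gives 6q + 1 = −4q + 6 ⇒ q = 1/2.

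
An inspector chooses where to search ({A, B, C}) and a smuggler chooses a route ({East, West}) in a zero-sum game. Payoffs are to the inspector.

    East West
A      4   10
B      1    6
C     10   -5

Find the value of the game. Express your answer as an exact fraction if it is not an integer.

Row minima: A → 4, B → 1, C → -5; maximin = 4.
Column maxima: East → 10, West → 10; minimax = 10.
4 ≠ 10, so there is no saddle point; optimal play is mixed.
B is strictly dominated by A, so the inspector never plays it.
On the remaining 2×2 (A, C vs East, West):
Let the inspector play A with probability p. Expected payoff against East: 4p + 10(1−p) = −6p + 10; against West: 10p + (-5)(1−p) = 15p − 5.
Setting these equal: −6p + 10 = 15p − 5 ⇒ −21p = -15 ⇒ p = 5/7, and the value is (-6)·(5/7) + 10 = 40/7.
For the smuggler: with q = P(East), equating A's and C's payoffs gives −6q + 10 = 15q − 5 ⇒ q = 5/7.

40/7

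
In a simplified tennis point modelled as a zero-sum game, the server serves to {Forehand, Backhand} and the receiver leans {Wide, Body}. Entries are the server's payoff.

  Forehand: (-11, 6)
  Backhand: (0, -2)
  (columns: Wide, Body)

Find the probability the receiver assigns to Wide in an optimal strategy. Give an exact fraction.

Row minima: Forehand → -11, Backhand → -2; maximin = -2.
Column maxima: Wide → 0, Body → 6; minimax = 0.
-2 ≠ 0, so there is no saddle point; optimal play is mixed.
Let the server play Forehand with probability p. Expected payoff against Wide: (-11)p + 0(1−p) = −11p; against Body: 6p + (-2)(1−p) = 8p − 2.
Setting these equal: −11p = 8p − 2 ⇒ −19p = -2 ⇒ p = 2/19, and the value is (-11)·(2/19) = -22/19.
For the receiver: with q = P(Wide), equating Forehand's and Backhand's payoffs gives −17q + 6 = 2q − 2 ⇒ q = 8/19.

8/19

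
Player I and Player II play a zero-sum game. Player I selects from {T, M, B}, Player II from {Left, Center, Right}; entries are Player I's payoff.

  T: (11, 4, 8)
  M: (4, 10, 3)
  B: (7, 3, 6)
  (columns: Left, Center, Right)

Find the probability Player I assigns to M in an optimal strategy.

4/11

Row minima: T → 4, M → 3, B → 3; maximin = 4.
Column maxima: Left → 11, Center → 10, Right → 8; minimax = 8.
4 ≠ 8, so there is no saddle point; optimal play is mixed.
B is strictly dominated by T, so Player I never plays it.
Left is strictly dominated by Right (it gives Player I strictly more in every row), so Player II never plays it.
On the remaining 2×2 (T, M vs Center, Right):
Let Player I play T with probability p. Expected payoff against Center: 4p + 10(1−p) = −6p + 10; against Right: 8p + 3(1−p) = 5p + 3.
Setting these equal: −6p + 10 = 5p + 3 ⇒ −11p = -7 ⇒ p = 7/11, and the value is (-6)·(7/11) + 10 = 68/11.
For Player II: with q = P(Center), equating T's and M's payoffs gives −4q + 8 = 7q + 3 ⇒ q = 5/11.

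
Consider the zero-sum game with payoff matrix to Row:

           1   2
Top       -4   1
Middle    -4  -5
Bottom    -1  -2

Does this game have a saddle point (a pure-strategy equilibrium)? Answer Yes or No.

Row minima: Top → -4, Middle → -5, Bottom → -2; maximin = -2.
Column maxima: 1 → -1, 2 → 1; minimax = -1.
-2 ≠ -1, so no pure-strategy equilibrium exists.

No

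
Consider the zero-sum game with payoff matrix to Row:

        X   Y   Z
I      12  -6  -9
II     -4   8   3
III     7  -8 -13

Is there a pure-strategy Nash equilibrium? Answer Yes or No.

No

Row minima: I → -9, II → -4, III → -13; maximin = -4.
Column maxima: X → 12, Y → 8, Z → 3; minimax = 3.
-4 ≠ 3, so no pure-strategy equilibrium exists.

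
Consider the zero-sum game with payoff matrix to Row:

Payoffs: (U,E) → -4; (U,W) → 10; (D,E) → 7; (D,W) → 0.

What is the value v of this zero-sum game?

10/3

Row minima: U → -4, D → 0; maximin = 0.
Column maxima: E → 7, W → 10; minimax = 7.
0 ≠ 7, so there is no saddle point; optimal play is mixed.
Let Row play U with probability p. Expected payoff against E: (-4)p + 7(1−p) = −11p + 7; against W: 10p + 0(1−p) = 10p.
Setting these equal: −11p + 7 = 10p ⇒ −21p = -7 ⇒ p = 1/3, and the value is (-11)·(1/3) + 7 = 10/3.
For Column: with q = P(E), equating U's and D's payoffs gives −14q + 10 = 7q ⇒ q = 10/21.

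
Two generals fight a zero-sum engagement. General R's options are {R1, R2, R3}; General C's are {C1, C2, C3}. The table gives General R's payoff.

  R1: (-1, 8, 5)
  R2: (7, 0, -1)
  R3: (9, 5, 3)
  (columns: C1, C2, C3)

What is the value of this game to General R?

4

Row minima: R1 → -1, R2 → -1, R3 → 3; maximin = 3.
Column maxima: C1 → 9, C2 → 8, C3 → 5; minimax = 5.
3 ≠ 5, so there is no saddle point; optimal play is mixed.
R2 is strictly dominated by R3, so General R never plays it.
C2 is strictly dominated by C3 (it gives General R strictly more in every row), so General C never plays it.
On the remaining 2×2 (R1, R3 vs C1, C3):
Let General R play R1 with probability p. Expected payoff against C1: (-1)p + 9(1−p) = −10p + 9; against C3: 5p + 3(1−p) = 2p + 3.
Setting these equal: −10p + 9 = 2p + 3 ⇒ −12p = -6 ⇒ p = 1/2, and the value is (-10)·(1/2) + 9 = 4.
For General C: with q = P(C1), equating R1's and R3's payoffs gives −6q + 5 = 6q + 3 ⇒ q = 1/6.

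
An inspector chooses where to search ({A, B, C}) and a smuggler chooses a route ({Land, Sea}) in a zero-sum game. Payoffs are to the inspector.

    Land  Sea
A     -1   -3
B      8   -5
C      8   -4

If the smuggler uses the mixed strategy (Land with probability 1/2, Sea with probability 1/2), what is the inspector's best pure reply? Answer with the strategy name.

Expected payoff of A: (1/2)·(-1) + (1/2)·(-3) = -2.
Expected payoff of B: (1/2)·8 + (1/2)·(-5) = 3/2.
Expected payoff of C: (1/2)·8 + (1/2)·(-4) = 2.
The largest is 2, so the inspector's best response is C.

C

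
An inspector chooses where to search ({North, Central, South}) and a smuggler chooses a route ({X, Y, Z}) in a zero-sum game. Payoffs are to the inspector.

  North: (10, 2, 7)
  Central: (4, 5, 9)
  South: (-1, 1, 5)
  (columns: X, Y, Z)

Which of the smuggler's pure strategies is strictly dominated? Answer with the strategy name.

Y holds the inspector's payoff strictly below Z in every row: 2 < 7, 5 < 9, 1 < 5.
So Z is strictly dominated for the smuggler.

Z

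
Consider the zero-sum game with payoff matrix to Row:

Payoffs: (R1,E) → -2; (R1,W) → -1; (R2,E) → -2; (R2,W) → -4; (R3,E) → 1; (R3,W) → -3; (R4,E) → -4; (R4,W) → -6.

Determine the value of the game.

-7/5

Row minima: R1 → -2, R2 → -4, R3 → -3, R4 → -6; maximin = -2.
Column maxima: E → 1, W → -1; minimax = -1.
-2 ≠ -1, so there is no saddle point; optimal play is mixed.
R2 is strictly dominated by R3, so Row never plays it.
R4 is strictly dominated by R1, so Row never plays it.
On the remaining 2×2 (R1, R3 vs E, W):
Let Row play R1 with probability p. Expected payoff against E: (-2)p + 1(1−p) = −3p + 1; against W: (-1)p + (-3)(1−p) = 2p − 3.
Setting these equal: −3p + 1 = 2p − 3 ⇒ −5p = -4 ⇒ p = 4/5, and the value is (-3)·(4/5) + 1 = -7/5.
For Column: with q = P(E), equating R1's and R3's payoffs gives −q − 1 = 4q − 3 ⇒ q = 2/5.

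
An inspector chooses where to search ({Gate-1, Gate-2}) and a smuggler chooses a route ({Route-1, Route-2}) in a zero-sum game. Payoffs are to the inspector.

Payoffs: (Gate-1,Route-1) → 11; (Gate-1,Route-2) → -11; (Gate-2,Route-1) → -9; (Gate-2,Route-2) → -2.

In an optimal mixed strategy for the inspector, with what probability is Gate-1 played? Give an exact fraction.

7/29

Row minima: Gate-1 → -11, Gate-2 → -9; maximin = -9.
Column maxima: Route-1 → 11, Route-2 → -2; minimax = -2.
-9 ≠ -2, so there is no saddle point; optimal play is mixed.
Let the inspector play Gate-1 with probability p. Expected payoff against Route-1: 11p + (-9)(1−p) = 20p − 9; against Route-2: (-11)p + (-2)(1−p) = −9p − 2.
Setting these equal: 20p − 9 = −9p − 2 ⇒ 29p = 7 ⇒ p = 7/29, and the value is (20)·(7/29) − 9 = -121/29.
For the smuggler: with q = P(Route-1), equating Gate-1's and Gate-2's payoffs gives 22q − 11 = −7q − 2 ⇒ q = 9/29.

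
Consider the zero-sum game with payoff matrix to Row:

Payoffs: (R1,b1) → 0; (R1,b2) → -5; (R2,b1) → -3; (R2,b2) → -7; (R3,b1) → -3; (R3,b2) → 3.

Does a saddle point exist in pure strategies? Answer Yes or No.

Row minima: R1 → -5, R2 → -7, R3 → -3; maximin = -3.
Column maxima: b1 → 0, b2 → 3; minimax = 0.
-3 ≠ 0, so no pure-strategy equilibrium exists.

No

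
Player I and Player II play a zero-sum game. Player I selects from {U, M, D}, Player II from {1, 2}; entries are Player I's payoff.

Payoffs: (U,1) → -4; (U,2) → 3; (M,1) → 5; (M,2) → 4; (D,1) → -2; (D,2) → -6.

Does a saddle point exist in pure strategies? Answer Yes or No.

Yes

Row minima: U → -4, M → 4, D → -6; maximin = 4.
Column maxima: 1 → 5, 2 → 4; minimax = 4.
maximin = minimax = 4, so a saddle point exists.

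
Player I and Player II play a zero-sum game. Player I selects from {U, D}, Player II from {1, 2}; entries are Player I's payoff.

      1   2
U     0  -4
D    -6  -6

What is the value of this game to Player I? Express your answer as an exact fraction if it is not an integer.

-4

Row minima: U → -4, D → -6; maximin = -4.
Column maxima: 1 → 0, 2 → -4; minimax = -4.
Since maximin = minimax = -4, there is a saddle point and the value is -4.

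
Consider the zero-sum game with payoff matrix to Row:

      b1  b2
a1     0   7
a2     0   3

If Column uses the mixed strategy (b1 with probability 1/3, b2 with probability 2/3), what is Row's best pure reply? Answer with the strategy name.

Expected payoff of a1: (1/3)·0 + (2/3)·7 = 14/3.
Expected payoff of a2: (1/3)·0 + (2/3)·3 = 2.
The largest is 14/3, so Row's best response is a1.

a1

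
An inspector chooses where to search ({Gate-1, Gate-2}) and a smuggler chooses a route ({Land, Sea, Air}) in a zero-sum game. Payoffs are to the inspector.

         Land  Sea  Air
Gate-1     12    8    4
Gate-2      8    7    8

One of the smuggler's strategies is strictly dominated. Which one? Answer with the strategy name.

Land

Sea holds the inspector's payoff strictly below Land in every row: 8 < 12, 7 < 8.
So Land is strictly dominated for the smuggler.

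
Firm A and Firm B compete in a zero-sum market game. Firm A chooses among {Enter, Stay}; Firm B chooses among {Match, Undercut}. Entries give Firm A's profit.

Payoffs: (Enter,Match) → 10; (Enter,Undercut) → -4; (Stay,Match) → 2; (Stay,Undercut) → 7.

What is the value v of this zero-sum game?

78/19

Row minima: Enter → -4, Stay → 2; maximin = 2.
Column maxima: Match → 10, Undercut → 7; minimax = 7.
2 ≠ 7, so there is no saddle point; optimal play is mixed.
Let Firm A play Enter with probability p. Expected payoff against Match: 10p + 2(1−p) = 8p + 2; against Undercut: (-4)p + 7(1−p) = −11p + 7.
Setting these equal: 8p + 2 = −11p + 7 ⇒ 19p = 5 ⇒ p = 5/19, and the value is (8)·(5/19) + 2 = 78/19.
For Firm B: with q = P(Match), equating Enter's and Stay's payoffs gives 14q − 4 = −5q + 7 ⇒ q = 11/19.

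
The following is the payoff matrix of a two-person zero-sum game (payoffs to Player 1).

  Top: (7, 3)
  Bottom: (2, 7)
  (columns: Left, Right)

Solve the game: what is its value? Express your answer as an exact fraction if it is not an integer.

43/9

Row minima: Top → 3, Bottom → 2; maximin = 3.
Column maxima: Left → 7, Right → 7; minimax = 7.
3 ≠ 7, so there is no saddle point; optimal play is mixed.
Let Player 1 play Top with probability p. Expected payoff against Left: 7p + 2(1−p) = 5p + 2; against Right: 3p + 7(1−p) = −4p + 7.
Setting these equal: 5p + 2 = −4p + 7 ⇒ 9p = 5 ⇒ p = 5/9, and the value is (5)·(5/9) + 2 = 43/9.
For Player 2: with q = P(Left), equating Top's and Bottom's payoffs gives 4q + 3 = −5q + 7 ⇒ q = 4/9.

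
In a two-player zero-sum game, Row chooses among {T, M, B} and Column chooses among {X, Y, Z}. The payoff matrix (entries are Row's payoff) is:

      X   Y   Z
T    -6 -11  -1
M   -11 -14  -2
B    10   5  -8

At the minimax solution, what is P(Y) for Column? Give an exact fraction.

Row minima: T → -11, M → -14, B → -8; maximin = -8.
Column maxima: X → 10, Y → 5, Z → -1; minimax = -1.
-8 ≠ -1, so there is no saddle point; optimal play is mixed.
M is strictly dominated by T, so Row never plays it.
X is strictly dominated by Y (it gives Row strictly more in every row), so Column never plays it.
On the remaining 2×2 (T, B vs Y, Z):
Let Row play T with probability p. Expected payoff against Y: (-11)p + 5(1−p) = −16p + 5; against Z: (-1)p + (-8)(1−p) = 7p − 8.
Setting these equal: −16p + 5 = 7p − 8 ⇒ −23p = -13 ⇒ p = 13/23, and the value is (-16)·(13/23) + 5 = -93/23.
For Column: with q = P(Y), equating T's and B's payoffs gives −10q − 1 = 13q − 8 ⇒ q = 7/23.

7/23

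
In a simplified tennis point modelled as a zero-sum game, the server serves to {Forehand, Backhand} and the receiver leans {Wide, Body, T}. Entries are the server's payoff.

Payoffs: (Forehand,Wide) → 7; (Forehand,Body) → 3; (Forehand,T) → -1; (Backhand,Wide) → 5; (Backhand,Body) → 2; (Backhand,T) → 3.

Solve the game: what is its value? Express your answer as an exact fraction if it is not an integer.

11/5

Row minima: Forehand → -1, Backhand → 2; maximin = 2.
Column maxima: Wide → 7, Body → 3, T → 3; minimax = 3.
2 ≠ 3, so there is no saddle point; optimal play is mixed.
Wide is strictly dominated by Body (it gives the server strictly more in every row), so the receiver never plays it.
On the remaining 2×2 (Forehand, Backhand vs Body, T):
Let the server play Forehand with probability p. Expected payoff against Body: 3p + 2(1−p) = p + 2; against T: (-1)p + 3(1−p) = −4p + 3.
Setting these equal: p + 2 = −4p + 3 ⇒ 5p = 1 ⇒ p = 1/5, and the value is (1)·(1/5) + 2 = 11/5.
For the receiver: with q = P(Body), equating Forehand's and Backhand's payoffs gives 4q − 1 = −q + 3 ⇒ q = 4/5.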